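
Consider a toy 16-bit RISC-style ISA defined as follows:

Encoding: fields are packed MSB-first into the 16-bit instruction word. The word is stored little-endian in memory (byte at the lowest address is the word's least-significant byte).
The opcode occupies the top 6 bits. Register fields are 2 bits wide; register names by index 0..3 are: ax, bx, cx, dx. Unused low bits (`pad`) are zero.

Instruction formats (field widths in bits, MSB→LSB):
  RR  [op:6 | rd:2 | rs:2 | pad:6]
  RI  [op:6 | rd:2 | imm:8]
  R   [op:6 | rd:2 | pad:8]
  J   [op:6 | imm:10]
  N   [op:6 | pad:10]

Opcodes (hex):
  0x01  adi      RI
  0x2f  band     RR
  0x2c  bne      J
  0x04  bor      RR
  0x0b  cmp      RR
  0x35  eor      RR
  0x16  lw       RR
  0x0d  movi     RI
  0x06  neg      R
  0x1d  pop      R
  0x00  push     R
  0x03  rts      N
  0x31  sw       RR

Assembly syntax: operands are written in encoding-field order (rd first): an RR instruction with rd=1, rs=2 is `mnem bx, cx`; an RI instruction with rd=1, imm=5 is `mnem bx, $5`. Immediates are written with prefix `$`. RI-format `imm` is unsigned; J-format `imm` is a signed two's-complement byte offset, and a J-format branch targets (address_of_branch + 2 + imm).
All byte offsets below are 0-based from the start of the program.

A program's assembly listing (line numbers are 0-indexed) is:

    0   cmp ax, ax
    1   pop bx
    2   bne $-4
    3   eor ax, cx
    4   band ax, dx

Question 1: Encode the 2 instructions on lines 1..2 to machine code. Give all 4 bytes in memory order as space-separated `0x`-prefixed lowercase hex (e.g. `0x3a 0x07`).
L1: pop op=0x1d:6|rd=1:2|pad=0:8 ⇒ 0x7500 ⇒ little 00 75
L2: bne op=0x2c:6|imm=-4:10 ⇒ 0xb3fc ⇒ little fc b3

0x00 0x75 0xfc 0xb3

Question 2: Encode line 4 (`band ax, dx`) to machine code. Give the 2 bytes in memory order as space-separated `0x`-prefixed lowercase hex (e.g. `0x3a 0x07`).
0xc0 0xbc

line 4 (band): pack op=0x2f:6|rd=0:2|rs=3:2|pad=0:6 = 0xbcc0; little→ c0 bc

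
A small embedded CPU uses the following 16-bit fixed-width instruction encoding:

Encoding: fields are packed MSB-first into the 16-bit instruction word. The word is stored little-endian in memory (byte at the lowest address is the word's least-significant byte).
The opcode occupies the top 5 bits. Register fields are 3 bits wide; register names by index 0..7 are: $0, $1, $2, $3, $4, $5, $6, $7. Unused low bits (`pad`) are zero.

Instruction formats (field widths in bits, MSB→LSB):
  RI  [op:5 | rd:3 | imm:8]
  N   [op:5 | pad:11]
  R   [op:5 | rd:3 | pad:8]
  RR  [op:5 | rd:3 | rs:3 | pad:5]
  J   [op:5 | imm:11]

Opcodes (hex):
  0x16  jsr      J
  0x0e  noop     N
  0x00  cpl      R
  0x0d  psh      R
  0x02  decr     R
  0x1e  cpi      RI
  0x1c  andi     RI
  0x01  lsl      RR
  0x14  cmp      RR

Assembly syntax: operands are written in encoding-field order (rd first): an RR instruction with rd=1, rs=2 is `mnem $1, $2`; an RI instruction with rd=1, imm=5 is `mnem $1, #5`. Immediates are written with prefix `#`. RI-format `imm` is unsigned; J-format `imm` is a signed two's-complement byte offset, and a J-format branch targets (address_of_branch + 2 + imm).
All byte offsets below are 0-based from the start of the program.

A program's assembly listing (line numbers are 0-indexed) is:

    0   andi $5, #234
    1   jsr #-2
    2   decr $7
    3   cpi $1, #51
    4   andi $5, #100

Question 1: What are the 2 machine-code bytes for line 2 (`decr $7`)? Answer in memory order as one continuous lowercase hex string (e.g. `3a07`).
0017

L2: decr op=0x2:5|rd=7:3|pad=0:8 ⇒ 0x1700 ⇒ little 00 17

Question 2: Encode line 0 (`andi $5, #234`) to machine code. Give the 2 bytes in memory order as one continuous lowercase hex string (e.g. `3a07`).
L0: andi op=0x1c:5|rd=5:3|imm=234:8 ⇒ 0xe5ea ⇒ little ea e5

eae5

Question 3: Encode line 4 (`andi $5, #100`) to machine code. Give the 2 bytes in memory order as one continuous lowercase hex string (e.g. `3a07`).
L4: andi op=0x1c:5|rd=5:3|imm=100:8 ⇒ 0xe564 ⇒ little 64 e5

64e5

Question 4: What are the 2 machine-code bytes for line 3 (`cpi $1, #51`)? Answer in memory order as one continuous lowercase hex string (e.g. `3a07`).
3. cpi fields op=0x1e:5|rd=1:3|imm=51:8 → word f133h → 33 f1

33f1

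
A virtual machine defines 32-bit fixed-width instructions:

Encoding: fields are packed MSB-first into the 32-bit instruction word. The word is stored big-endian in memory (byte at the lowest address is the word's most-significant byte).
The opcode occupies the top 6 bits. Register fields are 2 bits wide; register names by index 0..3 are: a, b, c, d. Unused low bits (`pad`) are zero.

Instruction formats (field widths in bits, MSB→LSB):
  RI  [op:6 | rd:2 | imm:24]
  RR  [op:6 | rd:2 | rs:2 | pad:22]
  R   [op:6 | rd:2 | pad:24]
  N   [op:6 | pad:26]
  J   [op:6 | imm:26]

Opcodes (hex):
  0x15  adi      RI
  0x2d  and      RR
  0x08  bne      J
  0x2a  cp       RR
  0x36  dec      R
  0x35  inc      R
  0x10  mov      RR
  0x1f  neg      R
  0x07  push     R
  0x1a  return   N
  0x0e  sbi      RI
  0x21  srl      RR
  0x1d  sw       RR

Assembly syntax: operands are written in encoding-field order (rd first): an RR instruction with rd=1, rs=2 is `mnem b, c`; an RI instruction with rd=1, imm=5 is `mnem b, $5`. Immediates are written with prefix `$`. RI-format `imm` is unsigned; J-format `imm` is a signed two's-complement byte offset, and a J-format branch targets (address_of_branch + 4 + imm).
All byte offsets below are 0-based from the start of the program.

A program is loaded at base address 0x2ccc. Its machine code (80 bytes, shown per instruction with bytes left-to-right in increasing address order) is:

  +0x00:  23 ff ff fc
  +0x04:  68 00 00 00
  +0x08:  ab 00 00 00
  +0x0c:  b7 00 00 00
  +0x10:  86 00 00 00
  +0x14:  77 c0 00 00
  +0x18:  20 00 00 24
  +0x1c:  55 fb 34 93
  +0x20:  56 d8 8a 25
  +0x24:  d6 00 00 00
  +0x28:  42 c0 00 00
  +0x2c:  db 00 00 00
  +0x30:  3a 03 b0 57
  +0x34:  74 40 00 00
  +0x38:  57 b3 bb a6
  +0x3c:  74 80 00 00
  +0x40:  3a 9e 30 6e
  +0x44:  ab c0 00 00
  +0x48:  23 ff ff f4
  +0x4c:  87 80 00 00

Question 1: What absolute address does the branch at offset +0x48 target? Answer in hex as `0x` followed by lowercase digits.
0x2d0c

@+48  big-endian(23 ff ff f4) = 0x23fffff4
  top 6b → 0x8 → bne [J]
  [25:0] imm=67108852 (s26→-12) = $-12
  target = base 0x2ccc + off 0x48 + 4 + imm -12 = 0x2d0c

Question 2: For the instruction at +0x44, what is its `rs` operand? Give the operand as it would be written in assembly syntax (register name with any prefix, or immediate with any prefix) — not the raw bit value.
d

@+44  big-endian(ab c0 00 00) = 0xabc00000
  opcode bits[31:26]=0x2a: cp/RR
  [25:24] rd=3 = d
  [23:22] rs=3 = d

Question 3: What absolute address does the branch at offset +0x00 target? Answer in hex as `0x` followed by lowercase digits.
+0x00: 23 ff ff fc ⇒ word 0x23fffffc (big)
  opcode bits[31:26]=0x8: bne/J
  imm: (w>>0)&0x3ffffff=0x3fffffc (s26→-4) → $-4
  target = base 0x2ccc + off 0x00 + 4 + imm -4 = 0x2ccc

0x2ccc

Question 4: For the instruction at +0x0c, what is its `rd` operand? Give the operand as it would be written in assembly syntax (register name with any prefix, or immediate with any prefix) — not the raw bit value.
d

+0x0c: b7 00 00 00 ⇒ word 0xb7000000 (big)
  opcode bits[31:26]=0x2d: and/RR
  [25:24] rd=3 = d
  [23:22] rs=0 = a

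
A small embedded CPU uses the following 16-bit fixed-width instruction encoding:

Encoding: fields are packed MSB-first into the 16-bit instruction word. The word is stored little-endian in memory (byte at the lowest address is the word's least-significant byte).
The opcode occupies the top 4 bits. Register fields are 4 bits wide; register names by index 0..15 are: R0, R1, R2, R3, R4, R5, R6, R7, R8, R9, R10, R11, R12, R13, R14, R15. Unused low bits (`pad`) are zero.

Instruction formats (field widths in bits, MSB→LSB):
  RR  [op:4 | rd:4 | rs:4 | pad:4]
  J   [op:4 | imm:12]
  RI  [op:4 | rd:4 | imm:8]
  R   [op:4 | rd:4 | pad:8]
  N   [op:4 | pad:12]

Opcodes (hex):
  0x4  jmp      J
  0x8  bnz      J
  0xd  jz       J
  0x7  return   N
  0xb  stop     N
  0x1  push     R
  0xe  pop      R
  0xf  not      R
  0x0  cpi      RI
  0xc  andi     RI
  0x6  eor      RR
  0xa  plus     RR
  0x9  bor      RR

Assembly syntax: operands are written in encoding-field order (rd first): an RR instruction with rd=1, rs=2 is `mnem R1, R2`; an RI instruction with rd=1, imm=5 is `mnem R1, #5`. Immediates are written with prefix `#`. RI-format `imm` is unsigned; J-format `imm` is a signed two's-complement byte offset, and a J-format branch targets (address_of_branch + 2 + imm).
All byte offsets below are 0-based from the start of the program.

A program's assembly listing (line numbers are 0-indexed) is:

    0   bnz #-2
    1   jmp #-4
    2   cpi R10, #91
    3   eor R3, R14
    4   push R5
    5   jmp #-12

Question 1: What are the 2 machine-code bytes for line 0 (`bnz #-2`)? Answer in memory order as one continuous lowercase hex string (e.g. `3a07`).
fe8f

0. bnz fields op=0x8:4|imm=-2:12 → word 8ffeh → fe 8f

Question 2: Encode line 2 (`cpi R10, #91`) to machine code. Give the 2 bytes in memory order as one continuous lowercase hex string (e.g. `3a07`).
5b0a

L2: cpi op=0x0:4|rd=10:4|imm=91:8 ⇒ 0x0a5b ⇒ little 5b 0a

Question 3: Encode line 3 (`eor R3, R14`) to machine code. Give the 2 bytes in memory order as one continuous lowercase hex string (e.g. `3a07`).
e063

3. eor fields op=0x6:4|rd=3:4|rs=14:4|pad=0:4 → word 63e0h → e0 63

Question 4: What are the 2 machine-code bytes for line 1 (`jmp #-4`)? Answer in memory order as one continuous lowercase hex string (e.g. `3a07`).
fc4f

1. jmp fields op=0x4:4|imm=-4:12 → word 4ffch → fc 4f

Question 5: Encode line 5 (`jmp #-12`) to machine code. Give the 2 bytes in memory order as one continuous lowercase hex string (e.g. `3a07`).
f44f

5. jmp fields op=0x4:4|imm=-12:12 → word 4ff4h → f4 4f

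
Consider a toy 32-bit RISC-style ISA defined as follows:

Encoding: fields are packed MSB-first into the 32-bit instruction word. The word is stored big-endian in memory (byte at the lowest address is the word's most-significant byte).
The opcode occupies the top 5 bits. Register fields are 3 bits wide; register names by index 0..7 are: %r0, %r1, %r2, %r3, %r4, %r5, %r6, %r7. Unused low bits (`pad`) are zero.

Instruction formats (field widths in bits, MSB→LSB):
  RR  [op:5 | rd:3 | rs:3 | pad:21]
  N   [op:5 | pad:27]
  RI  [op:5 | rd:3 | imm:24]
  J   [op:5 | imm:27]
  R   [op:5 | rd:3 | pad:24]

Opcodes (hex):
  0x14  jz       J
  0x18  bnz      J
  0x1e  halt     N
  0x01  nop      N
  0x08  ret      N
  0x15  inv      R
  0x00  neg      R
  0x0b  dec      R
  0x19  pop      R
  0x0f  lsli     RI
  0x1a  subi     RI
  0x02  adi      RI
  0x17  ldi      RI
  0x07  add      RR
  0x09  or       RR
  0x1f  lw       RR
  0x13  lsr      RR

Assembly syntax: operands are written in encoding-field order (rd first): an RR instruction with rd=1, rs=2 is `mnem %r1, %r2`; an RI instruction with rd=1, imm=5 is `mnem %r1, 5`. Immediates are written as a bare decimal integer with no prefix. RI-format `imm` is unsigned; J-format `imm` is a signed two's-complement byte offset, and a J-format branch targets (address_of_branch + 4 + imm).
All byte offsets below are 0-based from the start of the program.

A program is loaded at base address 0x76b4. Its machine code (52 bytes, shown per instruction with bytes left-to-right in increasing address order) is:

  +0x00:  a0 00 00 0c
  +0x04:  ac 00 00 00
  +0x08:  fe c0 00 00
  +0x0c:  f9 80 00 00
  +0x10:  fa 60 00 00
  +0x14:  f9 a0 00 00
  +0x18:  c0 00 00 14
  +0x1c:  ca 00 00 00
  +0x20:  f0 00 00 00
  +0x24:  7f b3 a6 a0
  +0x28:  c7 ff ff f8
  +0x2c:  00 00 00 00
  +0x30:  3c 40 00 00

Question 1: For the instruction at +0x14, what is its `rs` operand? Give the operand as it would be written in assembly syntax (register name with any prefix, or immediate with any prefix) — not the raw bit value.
%r5

@+14  big-endian(f9 a0 00 00) = 0xf9a00000
  opcode bits[31:27]=0x1f: lw/RR
  [26:24] rd=1 = %r1
  [23:21] rs=5 = %r5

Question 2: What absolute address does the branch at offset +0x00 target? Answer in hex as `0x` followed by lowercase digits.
0x76c4

+0x00: a0 00 00 0c ⇒ word 0xa000000c (big)
  opcode bits[31:27]=0x14: jz/J
  imm@[26:0]=0xc ⇒ 12
  target = base 0x76b4 + off 0x00 + 4 + imm 12 = 0x76c4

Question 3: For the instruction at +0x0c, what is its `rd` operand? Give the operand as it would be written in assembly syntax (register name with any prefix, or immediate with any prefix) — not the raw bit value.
+0x0c: f9 80 00 00 ⇒ word 0xf9800000 (big)
  opcode bits[31:27]=0x1f: lw/RR
  rd: (w>>24)&0x7=0x1 → %r1
  rs: (w>>21)&0x7=0x4 → %r4

%r1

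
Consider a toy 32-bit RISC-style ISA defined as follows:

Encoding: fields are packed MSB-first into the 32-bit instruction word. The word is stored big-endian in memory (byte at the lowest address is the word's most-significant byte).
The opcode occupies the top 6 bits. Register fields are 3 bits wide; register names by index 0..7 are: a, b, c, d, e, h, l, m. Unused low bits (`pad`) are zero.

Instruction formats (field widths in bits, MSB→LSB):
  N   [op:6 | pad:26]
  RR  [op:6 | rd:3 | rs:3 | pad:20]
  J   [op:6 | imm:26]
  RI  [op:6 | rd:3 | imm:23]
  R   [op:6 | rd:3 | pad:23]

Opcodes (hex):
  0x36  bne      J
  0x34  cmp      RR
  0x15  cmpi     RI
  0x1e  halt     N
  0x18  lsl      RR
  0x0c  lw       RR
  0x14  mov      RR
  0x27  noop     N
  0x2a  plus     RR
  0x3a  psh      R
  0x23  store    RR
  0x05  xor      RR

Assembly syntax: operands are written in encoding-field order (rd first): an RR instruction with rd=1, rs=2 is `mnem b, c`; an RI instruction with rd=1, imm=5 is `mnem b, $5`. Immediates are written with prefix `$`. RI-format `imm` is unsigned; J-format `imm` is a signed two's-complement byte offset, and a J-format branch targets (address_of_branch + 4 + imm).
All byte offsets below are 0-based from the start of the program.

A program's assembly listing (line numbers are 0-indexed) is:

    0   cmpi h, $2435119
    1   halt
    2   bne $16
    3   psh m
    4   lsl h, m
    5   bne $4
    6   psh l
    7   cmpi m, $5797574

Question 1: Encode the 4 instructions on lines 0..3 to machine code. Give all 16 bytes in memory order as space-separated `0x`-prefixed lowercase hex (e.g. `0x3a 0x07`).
line 0 (cmpi): pack op=0x15:6|rd=5:3|imm=2435119:23 = 0x56a5282f; big→ 56 a5 28 2f
line 1 (halt): pack op=0x1e:6|pad=0:26 = 0x78000000; big→ 78 00 00 00
line 2 (bne): pack op=0x36:6|imm=16:26 = 0xd8000010; big→ d8 00 00 10
line 3 (psh): pack op=0x3a:6|rd=7:3|pad=0:23 = 0xeb800000; big→ eb 80 00 00

0x56 0xa5 0x28 0x2f 0x78 0x00 0x00 0x00 0xd8 0x00 0x00 0x10 0xeb 0x80 0x00 0x00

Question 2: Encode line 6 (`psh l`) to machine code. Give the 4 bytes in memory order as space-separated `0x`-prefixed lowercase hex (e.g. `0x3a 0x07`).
0xeb 0x00 0x00 0x00

L6: psh op=0x3a:6|rd=6:3|pad=0:23 ⇒ 0xeb000000 ⇒ big eb 00 00 00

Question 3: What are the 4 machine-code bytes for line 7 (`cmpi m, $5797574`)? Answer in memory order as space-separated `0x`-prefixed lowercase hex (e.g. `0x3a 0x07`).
0x57 0xd8 0x76 0xc6

line 7 (cmpi): pack op=0x15:6|rd=7:3|imm=5797574:23 = 0x57d876c6; big→ 57 d8 76 c6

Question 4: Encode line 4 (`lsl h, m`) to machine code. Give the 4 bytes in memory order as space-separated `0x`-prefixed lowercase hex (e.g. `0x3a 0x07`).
0x62 0xf0 0x00 0x00

line 4 (lsl): pack op=0x18:6|rd=5:3|rs=7:3|pad=0:20 = 0x62f00000; big→ 62 f0 00 00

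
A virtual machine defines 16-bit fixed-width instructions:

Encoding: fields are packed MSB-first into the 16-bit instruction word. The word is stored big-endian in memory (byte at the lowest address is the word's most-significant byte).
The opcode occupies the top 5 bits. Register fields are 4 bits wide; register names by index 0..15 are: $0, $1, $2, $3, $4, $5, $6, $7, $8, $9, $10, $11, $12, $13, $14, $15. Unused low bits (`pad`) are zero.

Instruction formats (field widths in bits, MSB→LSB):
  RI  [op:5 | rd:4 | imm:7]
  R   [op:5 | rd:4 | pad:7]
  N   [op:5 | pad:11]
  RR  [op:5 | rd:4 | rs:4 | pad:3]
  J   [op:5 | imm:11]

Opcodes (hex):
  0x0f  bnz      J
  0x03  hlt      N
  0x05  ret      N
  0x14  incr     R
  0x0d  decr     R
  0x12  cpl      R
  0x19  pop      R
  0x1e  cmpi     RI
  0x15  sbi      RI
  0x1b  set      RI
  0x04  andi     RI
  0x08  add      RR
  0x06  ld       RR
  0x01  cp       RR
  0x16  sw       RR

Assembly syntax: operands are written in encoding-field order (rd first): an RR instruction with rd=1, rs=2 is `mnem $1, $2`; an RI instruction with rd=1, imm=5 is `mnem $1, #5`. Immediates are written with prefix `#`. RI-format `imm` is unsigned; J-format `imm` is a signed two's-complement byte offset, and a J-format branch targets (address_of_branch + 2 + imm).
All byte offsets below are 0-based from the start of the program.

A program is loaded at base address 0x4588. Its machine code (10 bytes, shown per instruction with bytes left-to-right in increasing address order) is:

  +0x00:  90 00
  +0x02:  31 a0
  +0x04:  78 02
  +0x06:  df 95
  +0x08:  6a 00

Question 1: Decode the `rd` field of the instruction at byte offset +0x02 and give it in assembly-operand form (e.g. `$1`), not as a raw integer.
off 0x02: read 31 a0 as big → 0x31a0
  top 5b → 0x6 → ld [RR]
  rd@[10:7]=0x3 ⇒ $3
  rs@[6:3]=0x4 ⇒ $4

$3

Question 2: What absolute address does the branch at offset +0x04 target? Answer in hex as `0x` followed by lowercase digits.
off 0x04: read 78 02 as big → 0x7802
  opcode bits[15:11]=0xf: bnz/J
  [10:0] imm=2 = #2
  target = base 0x4588 + off 0x04 + 2 + imm 2 = 0x4590

0x4590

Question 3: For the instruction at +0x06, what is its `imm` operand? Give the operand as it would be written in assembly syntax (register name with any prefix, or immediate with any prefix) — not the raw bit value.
#21

+0x06: df 95 ⇒ word 0xdf95 (big)
  top 5b → 0x1b → set [RI]
  rd@[10:7]=0xf ⇒ $15
  imm@[6:0]=0x15 ⇒ #21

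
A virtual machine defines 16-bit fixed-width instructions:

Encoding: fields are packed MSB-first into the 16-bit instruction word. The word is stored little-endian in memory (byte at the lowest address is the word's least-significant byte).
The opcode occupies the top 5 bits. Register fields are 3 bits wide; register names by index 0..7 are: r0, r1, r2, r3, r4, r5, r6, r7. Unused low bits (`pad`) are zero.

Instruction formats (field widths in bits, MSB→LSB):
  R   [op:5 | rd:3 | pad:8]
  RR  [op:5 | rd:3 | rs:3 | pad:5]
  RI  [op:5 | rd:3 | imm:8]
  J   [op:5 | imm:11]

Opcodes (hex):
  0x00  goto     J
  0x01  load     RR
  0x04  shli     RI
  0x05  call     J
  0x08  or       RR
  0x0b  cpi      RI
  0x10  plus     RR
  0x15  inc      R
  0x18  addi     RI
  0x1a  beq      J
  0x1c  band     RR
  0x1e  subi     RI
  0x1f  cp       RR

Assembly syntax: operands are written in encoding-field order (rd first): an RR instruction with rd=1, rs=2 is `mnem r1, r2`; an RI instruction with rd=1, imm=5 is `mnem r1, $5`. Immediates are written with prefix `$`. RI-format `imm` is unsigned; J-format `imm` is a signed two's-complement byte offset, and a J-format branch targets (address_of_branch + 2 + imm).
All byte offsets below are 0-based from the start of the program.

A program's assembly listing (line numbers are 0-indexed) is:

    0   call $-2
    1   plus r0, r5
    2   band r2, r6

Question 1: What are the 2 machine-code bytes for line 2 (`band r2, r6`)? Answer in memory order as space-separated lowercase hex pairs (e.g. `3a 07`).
c0 e2

line 2 (band): pack op=0x1c:5|rd=2:3|rs=6:3|pad=0:5 = 0xe2c0; little→ c0 e2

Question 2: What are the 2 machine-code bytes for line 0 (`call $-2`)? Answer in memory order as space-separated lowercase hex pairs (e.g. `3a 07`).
fe 2f

L0: call op=0x5:5|imm=-2:11 ⇒ 0x2ffe ⇒ little fe 2f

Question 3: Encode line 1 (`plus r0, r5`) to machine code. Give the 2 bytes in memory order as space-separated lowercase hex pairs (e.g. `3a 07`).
a0 80

1. plus fields op=0x10:5|rd=0:3|rs=5:3|pad=0:5 → word 80a0h → a0 80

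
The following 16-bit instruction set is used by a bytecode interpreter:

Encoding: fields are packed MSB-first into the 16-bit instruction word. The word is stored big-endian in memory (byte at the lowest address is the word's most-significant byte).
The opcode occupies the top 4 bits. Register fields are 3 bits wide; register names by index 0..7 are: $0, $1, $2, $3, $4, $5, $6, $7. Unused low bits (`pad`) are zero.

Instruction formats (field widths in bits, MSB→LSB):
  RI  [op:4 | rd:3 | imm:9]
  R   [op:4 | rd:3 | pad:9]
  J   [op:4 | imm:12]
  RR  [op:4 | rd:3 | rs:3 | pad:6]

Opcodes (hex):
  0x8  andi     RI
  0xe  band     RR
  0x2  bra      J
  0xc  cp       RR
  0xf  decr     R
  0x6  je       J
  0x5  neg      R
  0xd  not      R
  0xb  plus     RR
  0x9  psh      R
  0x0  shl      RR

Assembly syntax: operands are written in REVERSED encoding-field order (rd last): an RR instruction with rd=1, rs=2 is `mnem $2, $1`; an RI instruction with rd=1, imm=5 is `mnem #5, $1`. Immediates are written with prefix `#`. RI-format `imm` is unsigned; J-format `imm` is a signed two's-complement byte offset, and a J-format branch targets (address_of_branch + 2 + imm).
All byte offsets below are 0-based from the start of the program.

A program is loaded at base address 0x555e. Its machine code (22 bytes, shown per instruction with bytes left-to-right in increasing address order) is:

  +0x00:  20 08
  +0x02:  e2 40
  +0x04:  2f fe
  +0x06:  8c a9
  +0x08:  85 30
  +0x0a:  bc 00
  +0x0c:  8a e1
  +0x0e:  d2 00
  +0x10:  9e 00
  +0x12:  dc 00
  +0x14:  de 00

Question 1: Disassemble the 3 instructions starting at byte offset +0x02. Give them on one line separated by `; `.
[02] e2 40 → 0xe240
  op=0xe240>>12=0xe ⇒ band (RR)
  rd: (w>>9)&0x7=0x1 → $1
  rs: (w>>6)&0x7=0x1 → $1
[04] 2f fe → 0x2ffe
  op=0x2ffe>>12=0x2 ⇒ bra (J)
  imm: (w>>0)&0xfff=0xffe (s12→-2) → #-2
[06] 8c a9 → 0x8ca9
  op=0x8ca9>>12=0x8 ⇒ andi (RI)
  rd: (w>>9)&0x7=0x6 → $6
  imm: (w>>0)&0x1ff=0xa9 → #169

band $1, $1; bra #-2; andi #169, $6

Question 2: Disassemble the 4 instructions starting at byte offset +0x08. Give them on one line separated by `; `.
[08] 85 30 → 0x8530
  op=0x8530>>12=0x8 ⇒ andi (RI)
  rd@[11:9]=0x2 ⇒ $2
  imm@[8:0]=0x130 ⇒ #304
[0a] bc 00 → 0xbc00
  op=0xbc00>>12=0xb ⇒ plus (RR)
  rd@[11:9]=0x6 ⇒ $6
  rs@[8:6]=0x0 ⇒ $0
[0c] 8a e1 → 0x8ae1
  op=0x8ae1>>12=0x8 ⇒ andi (RI)
  rd@[11:9]=0x5 ⇒ $5
  imm@[8:0]=0xe1 ⇒ #225
[0e] d2 00 → 0xd200
  op=0xd200>>12=0xd ⇒ not (R)
  rd@[11:9]=0x1 ⇒ $1

andi #304, $2; plus $0, $6; andi #225, $5; not $1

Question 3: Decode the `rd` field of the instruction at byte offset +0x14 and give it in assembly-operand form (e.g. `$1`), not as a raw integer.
$7

[14] de 00 → 0xde00
  opcode bits[15:12]=0xd: not/R
  rd: (w>>9)&0x7=0x7 → $7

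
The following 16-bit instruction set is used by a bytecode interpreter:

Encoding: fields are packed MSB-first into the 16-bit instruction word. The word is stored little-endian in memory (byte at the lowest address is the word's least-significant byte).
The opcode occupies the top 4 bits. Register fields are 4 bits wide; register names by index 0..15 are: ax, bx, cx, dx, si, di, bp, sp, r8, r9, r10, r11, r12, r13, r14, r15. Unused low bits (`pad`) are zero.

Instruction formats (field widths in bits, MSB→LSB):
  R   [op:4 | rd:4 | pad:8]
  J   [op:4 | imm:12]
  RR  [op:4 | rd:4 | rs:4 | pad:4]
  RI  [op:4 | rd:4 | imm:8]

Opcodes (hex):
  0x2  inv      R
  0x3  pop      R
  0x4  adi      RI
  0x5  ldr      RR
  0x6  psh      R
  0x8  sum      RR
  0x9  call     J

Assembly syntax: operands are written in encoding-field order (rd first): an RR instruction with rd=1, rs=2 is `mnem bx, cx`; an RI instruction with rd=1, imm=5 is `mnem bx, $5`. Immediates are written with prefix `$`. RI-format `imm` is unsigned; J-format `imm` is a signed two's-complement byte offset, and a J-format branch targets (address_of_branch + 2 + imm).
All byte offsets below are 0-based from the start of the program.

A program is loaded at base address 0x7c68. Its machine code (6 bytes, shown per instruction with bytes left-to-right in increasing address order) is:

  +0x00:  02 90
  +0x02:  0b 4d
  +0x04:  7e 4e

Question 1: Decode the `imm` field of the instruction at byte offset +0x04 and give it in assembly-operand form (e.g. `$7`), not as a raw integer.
+0x04: 7e 4e ⇒ word 0x4e7e (little)
  opcode bits[15:12]=0x4: adi/RI
  rd@[11:8]=0xe ⇒ r14
  imm@[7:0]=0x7e ⇒ $126

$126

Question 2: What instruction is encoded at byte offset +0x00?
off 0x00: read 02 90 as little → 0x9002
  op=0x9002>>12=0x9 ⇒ call (J)
  [11:0] imm=2 = $2

call $2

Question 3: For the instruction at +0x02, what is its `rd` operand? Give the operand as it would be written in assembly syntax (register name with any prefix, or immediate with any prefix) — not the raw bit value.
r13

@+02  little-endian(0b 4d) = 0x4d0b
  opcode bits[15:12]=0x4: adi/RI
  rd: (w>>8)&0xf=0xd → r13
  imm: (w>>0)&0xff=0xb → $11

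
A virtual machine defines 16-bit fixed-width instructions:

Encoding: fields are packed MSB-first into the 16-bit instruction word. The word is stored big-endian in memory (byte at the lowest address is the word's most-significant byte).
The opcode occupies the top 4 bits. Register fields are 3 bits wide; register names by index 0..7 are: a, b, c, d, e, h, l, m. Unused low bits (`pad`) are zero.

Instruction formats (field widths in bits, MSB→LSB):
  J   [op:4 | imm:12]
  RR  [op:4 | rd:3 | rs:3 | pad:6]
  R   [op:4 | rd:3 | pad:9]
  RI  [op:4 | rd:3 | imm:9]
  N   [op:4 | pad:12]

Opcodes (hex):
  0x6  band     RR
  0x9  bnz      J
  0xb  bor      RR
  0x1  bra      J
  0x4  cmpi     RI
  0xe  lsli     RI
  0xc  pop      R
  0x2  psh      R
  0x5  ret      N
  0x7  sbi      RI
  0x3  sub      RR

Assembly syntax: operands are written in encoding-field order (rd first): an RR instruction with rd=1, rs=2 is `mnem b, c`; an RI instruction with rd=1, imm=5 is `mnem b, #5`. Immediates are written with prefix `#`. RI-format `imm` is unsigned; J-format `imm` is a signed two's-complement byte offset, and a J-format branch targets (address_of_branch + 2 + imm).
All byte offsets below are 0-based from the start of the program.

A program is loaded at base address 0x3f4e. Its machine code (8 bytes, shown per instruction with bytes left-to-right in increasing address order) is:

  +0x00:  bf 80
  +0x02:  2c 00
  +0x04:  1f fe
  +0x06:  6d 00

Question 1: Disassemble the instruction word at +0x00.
bor m, l

[00] bf 80 → 0xbf80
  opcode bits[15:12]=0xb: bor/RR
  rd@[11:9]=0x7 ⇒ m
  rs@[8:6]=0x6 ⇒ l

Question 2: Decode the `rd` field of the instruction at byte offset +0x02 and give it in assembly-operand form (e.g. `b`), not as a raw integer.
l

[02] 2c 00 → 0x2c00
  top 4b → 0x2 → psh [R]
  [11:9] rd=6 = l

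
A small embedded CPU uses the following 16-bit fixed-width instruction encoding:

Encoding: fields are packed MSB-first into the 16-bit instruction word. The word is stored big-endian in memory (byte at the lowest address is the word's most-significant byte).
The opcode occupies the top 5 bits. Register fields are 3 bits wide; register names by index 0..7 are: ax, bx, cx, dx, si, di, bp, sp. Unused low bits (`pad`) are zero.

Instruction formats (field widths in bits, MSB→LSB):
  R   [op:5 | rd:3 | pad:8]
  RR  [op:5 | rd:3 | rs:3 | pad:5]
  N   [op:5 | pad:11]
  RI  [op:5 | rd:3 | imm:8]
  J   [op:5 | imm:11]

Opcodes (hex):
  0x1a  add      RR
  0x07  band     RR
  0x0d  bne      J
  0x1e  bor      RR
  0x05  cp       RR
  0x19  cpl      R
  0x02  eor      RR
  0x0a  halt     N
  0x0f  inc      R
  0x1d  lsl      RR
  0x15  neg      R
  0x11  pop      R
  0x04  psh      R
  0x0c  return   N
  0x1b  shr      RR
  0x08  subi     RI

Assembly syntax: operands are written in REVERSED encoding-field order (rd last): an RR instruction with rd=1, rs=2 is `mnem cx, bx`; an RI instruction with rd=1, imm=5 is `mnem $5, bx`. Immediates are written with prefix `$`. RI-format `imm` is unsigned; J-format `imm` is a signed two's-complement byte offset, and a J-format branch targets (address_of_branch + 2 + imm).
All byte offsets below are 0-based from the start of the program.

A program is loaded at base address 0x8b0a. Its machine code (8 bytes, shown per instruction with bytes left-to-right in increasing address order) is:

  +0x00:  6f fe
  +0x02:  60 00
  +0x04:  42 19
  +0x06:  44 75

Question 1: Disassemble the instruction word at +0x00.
bne $-2

[00] 6f fe → 0x6ffe
  top 5b → 0xd → bne [J]
  [10:0] imm=2046 (s11→-2) = $-2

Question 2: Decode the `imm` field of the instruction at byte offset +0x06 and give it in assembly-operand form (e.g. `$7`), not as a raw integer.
+0x06: 44 75 ⇒ word 0x4475 (big)
  top 5b → 0x8 → subi [RI]
  rd: (w>>8)&0x7=0x4 → si
  imm: (w>>0)&0xff=0x75 → $117

$117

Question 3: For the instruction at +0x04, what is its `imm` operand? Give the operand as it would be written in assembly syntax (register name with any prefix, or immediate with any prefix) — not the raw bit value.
+0x04: 42 19 ⇒ word 0x4219 (big)
  op=0x4219>>11=0x8 ⇒ subi (RI)
  [10:8] rd=2 = cx
  [7:0] imm=25 = $25

$25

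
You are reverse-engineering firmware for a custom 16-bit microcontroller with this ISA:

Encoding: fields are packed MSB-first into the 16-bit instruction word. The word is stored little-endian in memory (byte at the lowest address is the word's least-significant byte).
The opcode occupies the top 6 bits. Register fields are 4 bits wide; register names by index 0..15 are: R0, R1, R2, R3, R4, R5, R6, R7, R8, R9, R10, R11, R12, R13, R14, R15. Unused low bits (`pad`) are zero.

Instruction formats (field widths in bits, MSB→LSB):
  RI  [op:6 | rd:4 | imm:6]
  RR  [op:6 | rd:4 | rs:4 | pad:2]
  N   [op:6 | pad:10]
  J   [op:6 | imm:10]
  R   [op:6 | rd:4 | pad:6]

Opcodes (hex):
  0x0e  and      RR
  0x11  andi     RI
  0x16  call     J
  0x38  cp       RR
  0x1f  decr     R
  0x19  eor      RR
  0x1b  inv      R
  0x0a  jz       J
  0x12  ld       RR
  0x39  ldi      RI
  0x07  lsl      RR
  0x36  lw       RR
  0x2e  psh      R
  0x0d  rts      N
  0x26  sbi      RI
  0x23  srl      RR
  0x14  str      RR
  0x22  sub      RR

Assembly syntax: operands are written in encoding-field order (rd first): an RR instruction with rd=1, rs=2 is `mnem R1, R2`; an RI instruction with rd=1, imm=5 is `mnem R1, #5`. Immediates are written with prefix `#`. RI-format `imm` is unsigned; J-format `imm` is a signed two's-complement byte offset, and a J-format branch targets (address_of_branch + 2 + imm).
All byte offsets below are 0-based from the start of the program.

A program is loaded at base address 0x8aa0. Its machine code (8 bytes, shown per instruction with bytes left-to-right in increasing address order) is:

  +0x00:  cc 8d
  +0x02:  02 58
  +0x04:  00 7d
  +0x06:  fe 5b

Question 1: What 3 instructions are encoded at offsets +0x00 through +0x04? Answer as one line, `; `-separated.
+0x00: cc 8d ⇒ word 0x8dcc (little)
  op=0x8dcc>>10=0x23 ⇒ srl (RR)
  [9:6] rd=7 = R7
  [5:2] rs=3 = R3
+0x02: 02 58 ⇒ word 0x5802 (little)
  op=0x5802>>10=0x16 ⇒ call (J)
  [9:0] imm=2 = #2
+0x04: 00 7d ⇒ word 0x7d00 (little)
  op=0x7d00>>10=0x1f ⇒ decr (R)
  [9:6] rd=4 = R4

srl R7, R3; call #2; decr R4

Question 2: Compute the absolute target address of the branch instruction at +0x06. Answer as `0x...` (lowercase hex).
0x8aa6

[06] fe 5b → 0x5bfe
  top 6b → 0x16 → call [J]
  imm: (w>>0)&0x3ff=0x3fe (s10→-2) → #-2
  target = base 0x8aa0 + off 0x06 + 2 + imm -2 = 0x8aa6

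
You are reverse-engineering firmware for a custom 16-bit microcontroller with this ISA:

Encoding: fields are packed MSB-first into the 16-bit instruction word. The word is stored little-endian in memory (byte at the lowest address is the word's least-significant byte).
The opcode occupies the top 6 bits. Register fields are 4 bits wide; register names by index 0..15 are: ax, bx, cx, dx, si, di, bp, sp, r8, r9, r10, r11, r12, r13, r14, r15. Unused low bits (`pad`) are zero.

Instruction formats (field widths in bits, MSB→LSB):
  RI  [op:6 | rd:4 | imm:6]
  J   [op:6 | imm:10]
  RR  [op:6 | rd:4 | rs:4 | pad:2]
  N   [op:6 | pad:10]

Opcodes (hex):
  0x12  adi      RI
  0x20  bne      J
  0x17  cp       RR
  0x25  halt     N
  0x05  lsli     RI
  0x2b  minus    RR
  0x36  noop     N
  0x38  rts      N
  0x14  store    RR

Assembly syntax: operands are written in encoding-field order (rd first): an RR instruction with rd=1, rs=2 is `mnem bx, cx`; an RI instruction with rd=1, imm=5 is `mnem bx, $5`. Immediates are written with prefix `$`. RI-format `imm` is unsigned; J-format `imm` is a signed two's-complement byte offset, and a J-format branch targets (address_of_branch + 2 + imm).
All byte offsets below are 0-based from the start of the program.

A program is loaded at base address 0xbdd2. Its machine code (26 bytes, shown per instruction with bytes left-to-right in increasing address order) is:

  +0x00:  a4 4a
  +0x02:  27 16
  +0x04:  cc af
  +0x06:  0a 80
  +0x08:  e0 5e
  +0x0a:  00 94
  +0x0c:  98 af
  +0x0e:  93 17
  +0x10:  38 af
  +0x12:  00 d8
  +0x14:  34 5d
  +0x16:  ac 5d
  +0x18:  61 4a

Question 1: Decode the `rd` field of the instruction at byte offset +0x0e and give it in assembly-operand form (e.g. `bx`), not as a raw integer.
r14

@+0e  little-endian(93 17) = 0x1793
  op=0x1793>>10=0x5 ⇒ lsli (RI)
  rd@[9:6]=0xe ⇒ r14
  imm@[5:0]=0x13 ⇒ $19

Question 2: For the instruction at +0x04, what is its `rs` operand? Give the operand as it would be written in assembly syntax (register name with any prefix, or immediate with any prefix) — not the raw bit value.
off 0x04: read cc af as little → 0xafcc
  op=0xafcc>>10=0x2b ⇒ minus (RR)
  [9:6] rd=15 = r15
  [5:2] rs=3 = dx

dx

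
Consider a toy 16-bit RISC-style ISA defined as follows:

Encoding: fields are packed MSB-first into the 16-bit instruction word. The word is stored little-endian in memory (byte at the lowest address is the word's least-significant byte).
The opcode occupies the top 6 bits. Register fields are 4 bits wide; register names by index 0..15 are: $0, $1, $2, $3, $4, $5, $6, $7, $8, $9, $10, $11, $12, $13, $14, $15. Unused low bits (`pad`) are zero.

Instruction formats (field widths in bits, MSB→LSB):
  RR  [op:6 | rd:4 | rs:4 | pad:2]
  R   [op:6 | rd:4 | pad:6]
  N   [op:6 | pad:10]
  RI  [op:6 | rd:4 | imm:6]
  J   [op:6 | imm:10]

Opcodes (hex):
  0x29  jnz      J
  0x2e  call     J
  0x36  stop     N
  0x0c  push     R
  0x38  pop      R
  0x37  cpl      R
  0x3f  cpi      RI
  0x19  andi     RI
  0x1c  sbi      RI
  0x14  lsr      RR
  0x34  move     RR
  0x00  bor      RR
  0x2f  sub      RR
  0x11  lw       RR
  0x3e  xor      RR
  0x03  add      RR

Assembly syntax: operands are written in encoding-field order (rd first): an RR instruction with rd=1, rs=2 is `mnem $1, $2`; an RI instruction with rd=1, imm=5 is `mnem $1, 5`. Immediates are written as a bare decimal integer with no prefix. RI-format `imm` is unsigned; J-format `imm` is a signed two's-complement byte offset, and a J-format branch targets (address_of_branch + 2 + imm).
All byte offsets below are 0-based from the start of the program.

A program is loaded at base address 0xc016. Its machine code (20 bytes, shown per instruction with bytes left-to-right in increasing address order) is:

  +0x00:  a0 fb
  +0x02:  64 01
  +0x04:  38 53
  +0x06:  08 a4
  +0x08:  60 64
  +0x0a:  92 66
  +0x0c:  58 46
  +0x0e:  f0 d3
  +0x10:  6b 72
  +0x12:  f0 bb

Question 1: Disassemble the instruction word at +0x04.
[04] 38 53 → 0x5338
  op=0x5338>>10=0x14 ⇒ lsr (RR)
  rd: (w>>6)&0xf=0xc → $12
  rs: (w>>2)&0xf=0xe → $14

lsr $12, $14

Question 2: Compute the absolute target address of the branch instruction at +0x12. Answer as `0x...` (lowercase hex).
@+12  little-endian(f0 bb) = 0xbbf0
  op=0xbbf0>>10=0x2e ⇒ call (J)
  imm@[9:0]=0x3f0 (s10→-16) ⇒ -16
  target = base 0xc016 + off 0x12 + 2 + imm -16 = 0xc01a

0xc01a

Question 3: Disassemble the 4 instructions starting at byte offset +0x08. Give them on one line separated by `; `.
andi $1, 32; andi $10, 18; lw $9, $6; move $15, $12

@+08  little-endian(60 64) = 0x6460
  opcode bits[15:10]=0x19: andi/RI
  rd@[9:6]=0x1 ⇒ $1
  imm@[5:0]=0x20 ⇒ 32
@+0a  little-endian(92 66) = 0x6692
  opcode bits[15:10]=0x19: andi/RI
  rd@[9:6]=0xa ⇒ $10
  imm@[5:0]=0x12 ⇒ 18
@+0c  little-endian(58 46) = 0x4658
  opcode bits[15:10]=0x11: lw/RR
  rd@[9:6]=0x9 ⇒ $9
  rs@[5:2]=0x6 ⇒ $6
@+0e  little-endian(f0 d3) = 0xd3f0
  opcode bits[15:10]=0x34: move/RR
  rd@[9:6]=0xf ⇒ $15
  rs@[5:2]=0xc ⇒ $12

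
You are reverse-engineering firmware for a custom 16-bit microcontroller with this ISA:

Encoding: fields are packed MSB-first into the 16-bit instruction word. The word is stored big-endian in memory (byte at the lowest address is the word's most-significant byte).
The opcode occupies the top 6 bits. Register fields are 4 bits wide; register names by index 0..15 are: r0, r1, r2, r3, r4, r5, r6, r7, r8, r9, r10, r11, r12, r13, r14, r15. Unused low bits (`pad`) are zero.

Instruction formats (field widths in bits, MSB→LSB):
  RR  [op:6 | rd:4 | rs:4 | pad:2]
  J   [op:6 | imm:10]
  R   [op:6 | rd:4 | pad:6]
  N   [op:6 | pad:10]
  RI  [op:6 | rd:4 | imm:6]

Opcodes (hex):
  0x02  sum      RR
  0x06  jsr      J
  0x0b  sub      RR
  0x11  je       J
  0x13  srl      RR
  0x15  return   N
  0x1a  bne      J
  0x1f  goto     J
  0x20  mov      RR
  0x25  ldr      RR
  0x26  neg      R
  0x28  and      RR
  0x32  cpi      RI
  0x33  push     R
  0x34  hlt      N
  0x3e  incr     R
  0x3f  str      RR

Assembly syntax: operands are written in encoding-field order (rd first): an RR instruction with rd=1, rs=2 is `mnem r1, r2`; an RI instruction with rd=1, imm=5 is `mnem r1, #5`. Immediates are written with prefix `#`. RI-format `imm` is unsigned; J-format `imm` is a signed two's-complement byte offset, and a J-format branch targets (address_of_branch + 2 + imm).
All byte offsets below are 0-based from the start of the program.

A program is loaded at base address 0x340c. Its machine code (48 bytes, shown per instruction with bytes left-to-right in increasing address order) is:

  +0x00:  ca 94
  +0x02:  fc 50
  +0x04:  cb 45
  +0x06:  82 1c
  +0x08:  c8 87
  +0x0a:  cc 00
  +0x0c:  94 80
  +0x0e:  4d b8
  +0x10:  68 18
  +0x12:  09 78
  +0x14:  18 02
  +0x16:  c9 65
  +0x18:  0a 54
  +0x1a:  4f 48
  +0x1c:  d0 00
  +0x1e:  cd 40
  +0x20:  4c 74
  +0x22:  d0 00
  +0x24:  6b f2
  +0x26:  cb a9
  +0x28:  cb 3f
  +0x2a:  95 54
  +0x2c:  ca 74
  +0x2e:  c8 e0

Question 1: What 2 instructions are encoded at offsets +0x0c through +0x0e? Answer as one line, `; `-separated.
off 0x0c: read 94 80 as big → 0x9480
  opcode bits[15:10]=0x25: ldr/RR
  rd: (w>>6)&0xf=0x2 → r2
  rs: (w>>2)&0xf=0x0 → r0
off 0x0e: read 4d b8 as big → 0x4db8
  opcode bits[15:10]=0x13: srl/RR
  rd: (w>>6)&0xf=0x6 → r6
  rs: (w>>2)&0xf=0xe → r14

ldr r2, r0; srl r6, r14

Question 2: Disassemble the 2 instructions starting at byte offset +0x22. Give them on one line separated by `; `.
off 0x22: read d0 00 as big → 0xd000
  opcode bits[15:10]=0x34: hlt/N
off 0x24: read 6b f2 as big → 0x6bf2
  opcode bits[15:10]=0x1a: bne/J
  imm@[9:0]=0x3f2 (s10→-14) ⇒ #-14

hlt; bne #-14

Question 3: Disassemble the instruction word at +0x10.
bne #24

off 0x10: read 68 18 as big → 0x6818
  op=0x6818>>10=0x1a ⇒ bne (J)
  [9:0] imm=24 = #24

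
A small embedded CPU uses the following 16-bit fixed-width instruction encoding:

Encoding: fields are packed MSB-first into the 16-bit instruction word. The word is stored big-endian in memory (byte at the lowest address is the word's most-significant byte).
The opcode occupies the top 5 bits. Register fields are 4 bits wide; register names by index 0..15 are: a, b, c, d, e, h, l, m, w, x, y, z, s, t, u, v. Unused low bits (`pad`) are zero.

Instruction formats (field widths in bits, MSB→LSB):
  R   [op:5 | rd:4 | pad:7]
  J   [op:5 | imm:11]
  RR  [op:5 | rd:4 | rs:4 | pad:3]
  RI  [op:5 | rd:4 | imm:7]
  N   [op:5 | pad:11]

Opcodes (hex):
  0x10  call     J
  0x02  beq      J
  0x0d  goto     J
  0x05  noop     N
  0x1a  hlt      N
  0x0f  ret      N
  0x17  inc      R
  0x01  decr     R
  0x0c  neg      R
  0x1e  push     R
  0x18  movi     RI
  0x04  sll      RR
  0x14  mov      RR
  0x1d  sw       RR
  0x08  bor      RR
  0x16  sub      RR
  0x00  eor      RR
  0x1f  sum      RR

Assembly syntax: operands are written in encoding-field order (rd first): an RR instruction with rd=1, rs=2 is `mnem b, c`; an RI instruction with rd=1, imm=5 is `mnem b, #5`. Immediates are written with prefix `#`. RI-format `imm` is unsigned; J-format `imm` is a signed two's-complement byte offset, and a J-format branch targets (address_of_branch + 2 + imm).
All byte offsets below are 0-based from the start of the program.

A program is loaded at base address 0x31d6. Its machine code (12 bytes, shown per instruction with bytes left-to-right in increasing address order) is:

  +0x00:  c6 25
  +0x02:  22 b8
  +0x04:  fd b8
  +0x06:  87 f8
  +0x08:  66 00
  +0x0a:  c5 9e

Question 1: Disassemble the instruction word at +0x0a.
+0x0a: c5 9e ⇒ word 0xc59e (big)
  top 5b → 0x18 → movi [RI]
  rd: (w>>7)&0xf=0xb → z
  imm: (w>>0)&0x7f=0x1e → #30

movi z, #30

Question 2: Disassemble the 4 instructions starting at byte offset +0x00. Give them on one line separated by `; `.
@+00  big-endian(c6 25) = 0xc625
  op=0xc625>>11=0x18 ⇒ movi (RI)
  [10:7] rd=12 = s
  [6:0] imm=37 = #37
@+02  big-endian(22 b8) = 0x22b8
  op=0x22b8>>11=0x4 ⇒ sll (RR)
  [10:7] rd=5 = h
  [6:3] rs=7 = m
@+04  big-endian(fd b8) = 0xfdb8
  op=0xfdb8>>11=0x1f ⇒ sum (RR)
  [10:7] rd=11 = z
  [6:3] rs=7 = m
@+06  big-endian(87 f8) = 0x87f8
  op=0x87f8>>11=0x10 ⇒ call (J)
  [10:0] imm=2040 (s11→-8) = #-8

movi s, #37; sll h, m; sum z, m; call #-8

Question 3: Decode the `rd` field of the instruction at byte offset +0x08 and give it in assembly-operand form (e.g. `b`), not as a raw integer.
s

+0x08: 66 00 ⇒ word 0x6600 (big)
  top 5b → 0xc → neg [R]
  [10:7] rd=12 = s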